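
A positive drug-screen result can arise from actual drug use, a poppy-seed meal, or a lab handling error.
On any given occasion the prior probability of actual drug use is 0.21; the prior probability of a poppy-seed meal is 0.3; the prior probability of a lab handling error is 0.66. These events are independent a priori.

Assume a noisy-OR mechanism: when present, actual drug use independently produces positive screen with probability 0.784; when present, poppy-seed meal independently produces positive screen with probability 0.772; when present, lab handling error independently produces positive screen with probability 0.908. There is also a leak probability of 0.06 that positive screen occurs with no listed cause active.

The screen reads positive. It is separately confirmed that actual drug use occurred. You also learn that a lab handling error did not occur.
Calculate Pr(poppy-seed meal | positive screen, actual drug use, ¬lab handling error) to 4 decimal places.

Under noisy-OR, P(positive screen | causes) = 1 − (1−0.06)·∏(1−qᵢ) over the active causes.
P(positive screen | actual drug use, ¬lab handling error) = 0.79696*0.7 + 0.953707*0.3 = 0.557872 + 0.286112 = 0.843984
Of this, 0.286112 comes from 0.953707*0.3 (the poppy-seed meal=true cases).
Hence the posterior is 0.286112/0.843984 ≈ 0.3390.

Pr(poppy-seed meal | positive screen, actual drug use, ¬lab handling error) ≈ 0.3390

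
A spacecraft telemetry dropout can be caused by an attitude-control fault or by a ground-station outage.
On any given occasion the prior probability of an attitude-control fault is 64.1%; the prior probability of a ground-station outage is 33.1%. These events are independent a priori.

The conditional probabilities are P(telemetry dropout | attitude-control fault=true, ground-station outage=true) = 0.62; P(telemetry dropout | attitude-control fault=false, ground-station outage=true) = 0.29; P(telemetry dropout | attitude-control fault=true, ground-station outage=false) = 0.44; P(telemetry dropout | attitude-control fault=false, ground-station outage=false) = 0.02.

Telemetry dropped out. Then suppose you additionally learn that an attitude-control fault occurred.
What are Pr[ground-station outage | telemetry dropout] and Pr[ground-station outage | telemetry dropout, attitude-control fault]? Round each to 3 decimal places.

P(telemetry dropout) = 0.02·0.359·0.669 + 0.29·0.359·0.331 + 0.44·0.641·0.669 + 0.62·0.641·0.331 = 0.004803 + 0.034460 + 0.188685 + 0.131546 = 0.359494
Of this, 0.166006 comes from 0.034460 + 0.131546 (the ground-station outage=true cases).
Hence the posterior is 0.166006/0.359494 ≈ 0.462.

With the extra evidence:
Numerator (weight on configurations with ground-station outage): 0.62×0.331 = 0.205220
Normalizer over all consistent configurations: 0.44×0.669 + 0.62×0.331 = 0.499580
P(ground-station outage | telemetry dropout, attitude-control fault) = 0.205220/0.499580 ≈ 0.411
Conditioning on attitude-control fault lowers the posterior on ground-station outage: the classic explaining-away effect in a common-effect structure.

Pr[ground-station outage | telemetry dropout] ≈ 0.462; Pr[ground-station outage | telemetry dropout, attitude-control fault] ≈ 0.411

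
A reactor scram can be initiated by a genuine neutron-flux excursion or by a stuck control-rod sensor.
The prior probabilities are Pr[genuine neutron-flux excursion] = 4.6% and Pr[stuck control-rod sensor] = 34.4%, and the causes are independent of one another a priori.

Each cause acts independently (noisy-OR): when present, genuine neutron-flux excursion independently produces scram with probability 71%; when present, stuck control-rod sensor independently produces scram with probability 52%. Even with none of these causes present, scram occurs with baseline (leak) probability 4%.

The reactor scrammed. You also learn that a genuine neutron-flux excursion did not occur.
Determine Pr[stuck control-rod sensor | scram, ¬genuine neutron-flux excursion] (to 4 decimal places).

Under noisy-OR, P(scram | causes) = 1 − (1−0.04)·∏(1−qᵢ) over the active causes.
P(scram | ¬genuine neutron-flux excursion) = 0.04*0.656 + 0.5392*0.344 = 0.026240 + 0.185485 = 0.211725
Of this, 0.185485 comes from 0.5392*0.344 (the stuck control-rod sensor=true cases).
Hence the posterior is 0.185485/0.211725 ≈ 0.8761.

Pr[stuck control-rod sensor | scram, ¬genuine neutron-flux excursion] ≈ 0.8761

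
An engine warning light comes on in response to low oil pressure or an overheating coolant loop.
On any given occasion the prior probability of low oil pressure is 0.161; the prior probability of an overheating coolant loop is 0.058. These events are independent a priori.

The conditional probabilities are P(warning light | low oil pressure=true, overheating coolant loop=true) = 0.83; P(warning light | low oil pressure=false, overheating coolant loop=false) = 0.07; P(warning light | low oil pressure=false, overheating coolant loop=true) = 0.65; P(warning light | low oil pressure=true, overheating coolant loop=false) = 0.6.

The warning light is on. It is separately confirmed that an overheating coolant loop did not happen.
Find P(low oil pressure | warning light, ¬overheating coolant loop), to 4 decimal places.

Enumerate both values of low oil pressure and weight by the priors:
  P(warning light | ¬overheating coolant loop) = 0.07·0.839 + 0.6·0.161
        = 0.058730 + 0.096600 = 0.155330
The terms with low oil pressure present sum to 0.096600, so
  P(low oil pressure | warning light, ¬overheating coolant loop) = 0.096600 / 0.155330 ≈ 0.6219

P(low oil pressure | warning light, ¬overheating coolant loop) ≈ 0.6219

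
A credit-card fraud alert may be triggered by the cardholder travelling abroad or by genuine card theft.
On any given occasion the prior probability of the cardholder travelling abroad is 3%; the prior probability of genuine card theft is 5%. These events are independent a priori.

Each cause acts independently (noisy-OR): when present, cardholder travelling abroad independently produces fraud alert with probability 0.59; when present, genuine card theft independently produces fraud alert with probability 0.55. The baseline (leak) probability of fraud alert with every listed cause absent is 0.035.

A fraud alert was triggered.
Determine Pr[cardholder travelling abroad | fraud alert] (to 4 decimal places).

Under noisy-OR, P(fraud alert | causes) = 1 − (1−0.035)·∏(1−qᵢ) over the active causes.
Enumerate the 4 (cardholder travelling abroad, genuine card theft) configurations and weight by the priors:
  P(fraud alert) = 0.035·0.97·0.95 + 0.56575·0.97·0.05 + 0.60435·0.03·0.95 + 0.821958·0.03·0.05
        = 0.032252 + 0.027439 + 0.017224 + 0.001233 = 0.078148
Configurations with cardholder travelling abroad contribute 0.018457, so
  P(cardholder travelling abroad | fraud alert) = 0.018457 / 0.078148 ≈ 0.2362

Pr[cardholder travelling abroad | fraud alert] ≈ 0.2362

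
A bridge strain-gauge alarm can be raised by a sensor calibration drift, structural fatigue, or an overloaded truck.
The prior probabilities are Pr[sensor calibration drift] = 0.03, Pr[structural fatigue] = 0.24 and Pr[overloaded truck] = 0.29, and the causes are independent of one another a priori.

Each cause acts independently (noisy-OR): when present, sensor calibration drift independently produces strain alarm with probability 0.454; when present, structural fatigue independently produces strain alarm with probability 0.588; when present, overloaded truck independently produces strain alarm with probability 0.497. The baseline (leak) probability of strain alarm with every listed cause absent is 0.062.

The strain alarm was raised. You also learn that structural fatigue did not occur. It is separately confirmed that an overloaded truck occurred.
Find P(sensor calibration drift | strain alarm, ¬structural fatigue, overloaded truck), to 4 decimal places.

Under noisy-OR, P(strain alarm | causes) = 1 − (1−0.062)·∏(1−qᵢ) over the active causes.
For the numerator, keep only sensor calibration drift=true terms: 0.74239*0.03 = 0.022272
The normalizing constant is 0.528186*0.97 + 0.74239*0.03 = 0.534612
Posterior = 0.022272 / 0.534612 ≈ 0.0417

P(sensor calibration drift | strain alarm, ¬structural fatigue, overloaded truck) ≈ 0.0417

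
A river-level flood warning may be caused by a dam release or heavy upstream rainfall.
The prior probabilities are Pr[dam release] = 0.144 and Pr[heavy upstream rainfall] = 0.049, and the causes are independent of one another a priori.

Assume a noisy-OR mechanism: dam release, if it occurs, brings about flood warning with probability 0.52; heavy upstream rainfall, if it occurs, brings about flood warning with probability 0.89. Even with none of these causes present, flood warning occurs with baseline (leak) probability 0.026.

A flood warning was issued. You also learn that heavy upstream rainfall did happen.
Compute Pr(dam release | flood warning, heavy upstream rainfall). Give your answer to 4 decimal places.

Pr(dam release | flood warning, heavy upstream rainfall) ≈ 0.1516

Under noisy-OR, P(flood warning | causes) = 1 − (1−0.026)·∏(1−qᵢ) over the active causes.
P(flood warning | heavy upstream rainfall) = 0.89286*0.856 + 0.948573*0.144 = 0.764288 + 0.136595 = 0.900883
Restricting to configurations with dam release present: 0.948573*0.144 = 0.136595.
P(dam release | flood warning, heavy upstream rainfall) = 0.136595 / 0.900883 ≈ 0.1516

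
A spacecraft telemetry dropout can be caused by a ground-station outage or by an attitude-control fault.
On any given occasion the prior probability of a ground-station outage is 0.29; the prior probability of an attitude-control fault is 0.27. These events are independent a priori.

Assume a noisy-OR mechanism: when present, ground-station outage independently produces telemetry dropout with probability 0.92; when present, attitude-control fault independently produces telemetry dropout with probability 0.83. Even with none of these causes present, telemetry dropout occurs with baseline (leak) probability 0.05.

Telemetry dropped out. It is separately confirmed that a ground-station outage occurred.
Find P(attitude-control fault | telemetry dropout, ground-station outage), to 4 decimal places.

P(attitude-control fault | telemetry dropout, ground-station outage) ≈ 0.2832

Under noisy-OR, P(telemetry dropout | causes) = 1 − (1−0.05)·∏(1−qᵢ) over the active causes.
For the numerator, keep only attitude-control fault=true terms: 0.98708*0.27 = 0.266512
Denominator P(telemetry dropout | ground-station outage): 0.924*0.73 + 0.98708*0.27 = 0.941032
Posterior = 0.266512 / 0.941032 ≈ 0.2832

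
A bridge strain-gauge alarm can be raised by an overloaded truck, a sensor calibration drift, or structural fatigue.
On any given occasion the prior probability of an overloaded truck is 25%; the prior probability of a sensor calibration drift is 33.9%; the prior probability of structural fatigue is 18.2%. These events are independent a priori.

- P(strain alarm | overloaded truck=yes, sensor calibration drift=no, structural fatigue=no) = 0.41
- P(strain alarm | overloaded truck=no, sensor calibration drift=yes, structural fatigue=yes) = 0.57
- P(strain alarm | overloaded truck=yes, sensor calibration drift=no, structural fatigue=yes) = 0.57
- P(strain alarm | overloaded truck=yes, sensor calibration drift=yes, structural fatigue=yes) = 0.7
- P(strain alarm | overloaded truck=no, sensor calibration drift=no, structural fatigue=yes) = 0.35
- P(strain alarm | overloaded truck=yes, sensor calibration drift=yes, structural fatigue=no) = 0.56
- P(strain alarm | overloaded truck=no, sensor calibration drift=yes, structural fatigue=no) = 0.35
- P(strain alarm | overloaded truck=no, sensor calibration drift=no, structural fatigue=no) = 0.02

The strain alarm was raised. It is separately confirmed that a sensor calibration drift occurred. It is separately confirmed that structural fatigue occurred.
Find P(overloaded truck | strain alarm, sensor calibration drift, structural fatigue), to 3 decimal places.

Enumerate both values of overloaded truck and weight by the priors:
  P(strain alarm | sensor calibration drift, structural fatigue) = 0.57*0.75 + 0.7*0.25
        = 0.427500 + 0.175000 = 0.602500
Keeping only the overloaded truck-present terms gives 0.175000, so
  P(overloaded truck | strain alarm, sensor calibration drift, structural fatigue) = 0.175000 / 0.602500 ≈ 0.290

P(overloaded truck | strain alarm, sensor calibration drift, structural fatigue) ≈ 0.290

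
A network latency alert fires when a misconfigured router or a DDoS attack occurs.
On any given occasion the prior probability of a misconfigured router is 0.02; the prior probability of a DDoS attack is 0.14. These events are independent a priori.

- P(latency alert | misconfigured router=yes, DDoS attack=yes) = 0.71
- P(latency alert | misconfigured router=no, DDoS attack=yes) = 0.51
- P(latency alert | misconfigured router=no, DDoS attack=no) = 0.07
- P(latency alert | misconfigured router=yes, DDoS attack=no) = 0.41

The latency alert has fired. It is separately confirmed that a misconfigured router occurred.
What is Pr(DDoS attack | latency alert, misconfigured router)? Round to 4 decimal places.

Pr(DDoS attack | latency alert, misconfigured router) ≈ 0.2199

For the numerator, keep only DDoS attack=true terms: 0.71×0.14 = 0.099400
Normalizer over all consistent configurations: 0.41×0.86 + 0.71×0.14 = 0.452000
Posterior = 0.099400 / 0.452000 ≈ 0.2199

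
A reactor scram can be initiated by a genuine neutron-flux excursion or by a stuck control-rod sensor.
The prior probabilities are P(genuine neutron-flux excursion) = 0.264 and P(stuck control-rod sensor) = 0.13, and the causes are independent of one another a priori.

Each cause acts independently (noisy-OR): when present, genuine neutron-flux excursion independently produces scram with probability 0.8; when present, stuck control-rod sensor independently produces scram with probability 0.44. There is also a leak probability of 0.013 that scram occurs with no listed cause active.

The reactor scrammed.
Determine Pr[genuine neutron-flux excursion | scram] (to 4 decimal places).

Under noisy-OR, P(scram | causes) = 1 − (1−0.013)·∏(1−qᵢ) over the active causes.
P(scram) = 0.013*0.736*0.87 + 0.44728*0.736*0.13 + 0.8026*0.264*0.87 + 0.889456*0.264*0.13 = 0.008324 + 0.042796 + 0.184341 + 0.030526 = 0.265987
Of this, 0.214867 comes from 0.184341 + 0.030526 (the genuine neutron-flux excursion=true cases).
So P(genuine neutron-flux excursion | scram) = 0.214867/0.265987 ≈ 0.8078.

Pr[genuine neutron-flux excursion | scram] ≈ 0.8078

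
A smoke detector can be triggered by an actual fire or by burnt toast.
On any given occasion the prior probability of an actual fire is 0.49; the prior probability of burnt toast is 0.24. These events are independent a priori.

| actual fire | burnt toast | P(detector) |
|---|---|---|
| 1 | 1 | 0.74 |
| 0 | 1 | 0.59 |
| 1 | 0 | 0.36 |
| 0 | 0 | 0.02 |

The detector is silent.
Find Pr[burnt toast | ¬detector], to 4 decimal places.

For the numerator, keep only burnt toast=true terms: 0.050184 + 0.030576 = 0.080760
The normalizing constant is 0.98·0.51·0.76 + 0.41·0.51·0.24 + 0.64·0.49·0.76 + 0.26·0.49·0.24 = 0.698944
P(burnt toast | ¬detector) = 0.080760/0.698944 ≈ 0.1155

Pr[burnt toast | ¬detector] ≈ 0.1155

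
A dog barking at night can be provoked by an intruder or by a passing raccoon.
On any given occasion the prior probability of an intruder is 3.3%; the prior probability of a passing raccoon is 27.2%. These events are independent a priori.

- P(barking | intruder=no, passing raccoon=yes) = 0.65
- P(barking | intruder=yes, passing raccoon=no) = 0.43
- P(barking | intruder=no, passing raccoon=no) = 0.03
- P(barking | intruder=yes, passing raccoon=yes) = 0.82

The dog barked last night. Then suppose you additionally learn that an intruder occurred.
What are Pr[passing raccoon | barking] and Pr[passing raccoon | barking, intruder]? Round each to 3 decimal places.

Pr[passing raccoon | barking] ≈ 0.850; Pr[passing raccoon | barking, intruder] ≈ 0.416

Weight on passing raccoon=true, given the evidence: 0.170966 + 0.007360 = 0.178326
Normalizer over all consistent configurations: 0.03×0.967×0.728 + 0.65×0.967×0.272 + 0.43×0.033×0.728 + 0.82×0.033×0.272 = 0.209775
Posterior = 0.178326 / 0.209775 ≈ 0.850

With the extra evidence:
Sum P(barking|·) weighted by the priors over both values of passing raccoon:
  P(barking | intruder) = 0.43×0.728 + 0.82×0.272
        = 0.313040 + 0.223040 = 0.536080
Keeping only the passing raccoon-present terms gives 0.223040, so
  P(passing raccoon | barking, intruder) = 0.223040 / 0.536080 ≈ 0.416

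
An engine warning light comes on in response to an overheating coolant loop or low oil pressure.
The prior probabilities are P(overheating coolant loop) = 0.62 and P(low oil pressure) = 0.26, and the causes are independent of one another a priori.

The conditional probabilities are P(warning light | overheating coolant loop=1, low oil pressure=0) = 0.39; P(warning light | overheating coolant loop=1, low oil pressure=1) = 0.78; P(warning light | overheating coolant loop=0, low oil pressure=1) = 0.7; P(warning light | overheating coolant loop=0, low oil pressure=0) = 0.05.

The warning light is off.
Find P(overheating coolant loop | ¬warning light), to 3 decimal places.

P(overheating coolant loop | ¬warning light) ≈ 0.515

P(¬warning light) = 0.95·0.38·0.74 + 0.3·0.38·0.26 + 0.61·0.62·0.74 + 0.22·0.62·0.26 = 0.267140 + 0.029640 + 0.279868 + 0.035464 = 0.612112
The overheating coolant loop-present share is 0.279868 + 0.035464 = 0.315332.
So P(overheating coolant loop | ¬warning light) = 0.315332/0.612112 ≈ 0.515.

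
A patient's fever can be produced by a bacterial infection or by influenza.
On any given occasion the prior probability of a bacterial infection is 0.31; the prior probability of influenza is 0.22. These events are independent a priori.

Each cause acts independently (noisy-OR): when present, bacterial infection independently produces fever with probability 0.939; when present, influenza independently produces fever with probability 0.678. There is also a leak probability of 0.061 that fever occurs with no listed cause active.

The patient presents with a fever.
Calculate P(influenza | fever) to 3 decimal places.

P(influenza | fever) ≈ 0.399

Under noisy-OR, P(fever | causes) = 1 − (1−0.061)·∏(1−qᵢ) over the active causes.
P(fever) = 0.061×0.69×0.78 + 0.697642×0.69×0.22 + 0.942721×0.31×0.78 + 0.981556×0.31×0.22 = 0.032830 + 0.105902 + 0.227950 + 0.066942 = 0.433624
The influenza-present share is 0.105902 + 0.066942 = 0.172844.
Hence the posterior is 0.172844/0.433624 ≈ 0.399.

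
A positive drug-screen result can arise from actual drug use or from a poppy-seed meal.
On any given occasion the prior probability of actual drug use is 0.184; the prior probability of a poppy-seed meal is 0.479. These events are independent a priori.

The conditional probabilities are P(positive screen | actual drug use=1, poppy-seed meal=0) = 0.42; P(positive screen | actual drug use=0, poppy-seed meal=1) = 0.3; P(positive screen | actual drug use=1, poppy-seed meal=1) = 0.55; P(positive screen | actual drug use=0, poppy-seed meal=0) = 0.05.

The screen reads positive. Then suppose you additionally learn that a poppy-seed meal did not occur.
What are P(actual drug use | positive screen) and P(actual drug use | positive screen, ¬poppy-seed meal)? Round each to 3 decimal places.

Sum P(positive screen|·) weighted by the priors over the 4 (actual drug use, poppy-seed meal) configurations:
  P(positive screen) = 0.05*0.816*0.521 + 0.3*0.816*0.479 + 0.42*0.184*0.521 + 0.55*0.184*0.479
        = 0.021257 + 0.117259 + 0.040263 + 0.048475 = 0.227254
Configurations with actual drug use contribute 0.088738, so
  P(actual drug use | positive screen) = 0.088738 / 0.227254 ≈ 0.390

Now condition on the additional information:
Weight on actual drug use=true, given the evidence: 0.42×0.184 = 0.077280
The normalizing constant is 0.05×0.816 + 0.42×0.184 = 0.118080
Posterior = 0.077280 / 0.118080 ≈ 0.654

P(actual drug use | positive screen) ≈ 0.390; P(actual drug use | positive screen, ¬poppy-seed meal) ≈ 0.654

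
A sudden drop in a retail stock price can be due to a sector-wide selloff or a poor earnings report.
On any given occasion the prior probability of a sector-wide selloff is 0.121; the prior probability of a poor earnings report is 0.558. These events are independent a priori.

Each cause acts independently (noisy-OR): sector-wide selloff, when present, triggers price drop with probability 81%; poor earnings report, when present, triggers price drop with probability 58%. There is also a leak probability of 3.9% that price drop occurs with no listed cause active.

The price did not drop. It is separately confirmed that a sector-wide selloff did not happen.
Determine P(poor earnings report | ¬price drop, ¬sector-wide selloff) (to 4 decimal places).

P(poor earnings report | ¬price drop, ¬sector-wide selloff) ≈ 0.3465

Under noisy-OR, P(price drop | causes) = 1 − (1−0.039)·∏(1−qᵢ) over the active causes.
For the numerator, keep only poor earnings report=true terms: 0.40362·0.558 = 0.225220
The normalizing constant is 0.961·0.442 + 0.40362·0.558 = 0.649982
P(poor earnings report | ¬price drop, ¬sector-wide selloff) = 0.225220/0.649982 ≈ 0.3465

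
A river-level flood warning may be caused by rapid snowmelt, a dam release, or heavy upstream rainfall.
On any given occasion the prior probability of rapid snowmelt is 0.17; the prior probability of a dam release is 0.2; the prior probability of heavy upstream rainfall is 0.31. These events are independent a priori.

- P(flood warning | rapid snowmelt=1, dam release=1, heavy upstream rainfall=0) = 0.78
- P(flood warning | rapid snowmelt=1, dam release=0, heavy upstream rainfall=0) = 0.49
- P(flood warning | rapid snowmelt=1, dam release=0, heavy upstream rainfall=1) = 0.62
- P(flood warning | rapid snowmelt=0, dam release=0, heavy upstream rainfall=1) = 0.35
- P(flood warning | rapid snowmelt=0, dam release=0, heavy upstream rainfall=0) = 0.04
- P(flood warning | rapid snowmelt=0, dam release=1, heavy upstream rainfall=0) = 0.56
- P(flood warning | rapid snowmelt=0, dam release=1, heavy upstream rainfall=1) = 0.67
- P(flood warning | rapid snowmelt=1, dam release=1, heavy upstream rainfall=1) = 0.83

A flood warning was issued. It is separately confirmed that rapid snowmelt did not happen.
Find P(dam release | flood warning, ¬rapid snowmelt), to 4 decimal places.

Weight on dam release=true, given the evidence: 0.077280 + 0.041540 = 0.118820
Normalizer over all consistent configurations: 0.04×0.8×0.69 + 0.35×0.8×0.31 + 0.56×0.2×0.69 + 0.67×0.2×0.31 = 0.227700
P(dam release | flood warning, ¬rapid snowmelt) = 0.118820/0.227700 ≈ 0.5218

P(dam release | flood warning, ¬rapid snowmelt) ≈ 0.5218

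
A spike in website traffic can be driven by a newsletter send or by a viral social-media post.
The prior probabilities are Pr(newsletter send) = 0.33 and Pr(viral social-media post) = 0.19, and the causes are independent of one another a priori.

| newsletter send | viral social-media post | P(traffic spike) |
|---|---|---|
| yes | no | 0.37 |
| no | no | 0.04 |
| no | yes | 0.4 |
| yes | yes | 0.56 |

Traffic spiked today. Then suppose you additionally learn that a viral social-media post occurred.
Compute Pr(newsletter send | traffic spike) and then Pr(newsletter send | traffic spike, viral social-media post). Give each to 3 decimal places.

Numerator (weight on configurations with newsletter send): 0.098901 + 0.035112 = 0.134013
Normalizer over all consistent configurations: 0.04×0.67×0.81 + 0.4×0.67×0.19 + 0.37×0.33×0.81 + 0.56×0.33×0.19 = 0.206641
P(newsletter send | traffic spike) = 0.134013/0.206641 ≈ 0.649

Now also conditioning on viral social-media post=true:
For the numerator, keep only newsletter send=true terms: 0.56×0.33 = 0.184800
Denominator P(traffic spike | viral social-media post): 0.4×0.67 + 0.56×0.33 = 0.452800
P(newsletter send | traffic spike, viral social-media post) = 0.184800/0.452800 ≈ 0.408
— viral social-media post explains away the evidence for newsletter send.

Pr(newsletter send | traffic spike) ≈ 0.649; Pr(newsletter send | traffic spike, viral social-media post) ≈ 0.408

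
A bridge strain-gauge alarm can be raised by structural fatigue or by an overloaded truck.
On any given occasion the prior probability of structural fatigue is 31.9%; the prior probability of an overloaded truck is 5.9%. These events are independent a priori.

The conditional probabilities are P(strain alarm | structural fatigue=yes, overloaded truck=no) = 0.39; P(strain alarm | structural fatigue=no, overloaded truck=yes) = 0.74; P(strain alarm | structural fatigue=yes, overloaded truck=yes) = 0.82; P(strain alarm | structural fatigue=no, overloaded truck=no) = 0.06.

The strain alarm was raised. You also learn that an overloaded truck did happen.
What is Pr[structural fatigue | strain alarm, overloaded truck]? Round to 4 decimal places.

Pr[structural fatigue | strain alarm, overloaded truck] ≈ 0.3417

Weight on structural fatigue=true, given the evidence: 0.82*0.319 = 0.261580
Normalizer over all consistent configurations: 0.74*0.681 + 0.82*0.319 = 0.765520
Posterior = 0.261580 / 0.765520 ≈ 0.3417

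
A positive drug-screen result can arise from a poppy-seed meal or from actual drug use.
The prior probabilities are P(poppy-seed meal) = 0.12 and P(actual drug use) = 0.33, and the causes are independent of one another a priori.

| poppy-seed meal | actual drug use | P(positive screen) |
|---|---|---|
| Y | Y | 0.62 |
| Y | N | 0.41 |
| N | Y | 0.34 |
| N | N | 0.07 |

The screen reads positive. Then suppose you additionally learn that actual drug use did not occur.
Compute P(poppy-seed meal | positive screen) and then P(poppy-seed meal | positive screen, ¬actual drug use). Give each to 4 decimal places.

P(poppy-seed meal | positive screen) ≈ 0.2912; P(poppy-seed meal | positive screen, ¬actual drug use) ≈ 0.4440

For the numerator, keep only poppy-seed meal=true terms: 0.032964 + 0.024552 = 0.057516
Normalizer over all consistent configurations: 0.07×0.88×0.67 + 0.34×0.88×0.33 + 0.41×0.12×0.67 + 0.62×0.12×0.33 = 0.197524
P(poppy-seed meal | positive screen) = 0.057516/0.197524 ≈ 0.2912

With the extra evidence:
Sum P(positive screen|·) weighted by the priors over both values of poppy-seed meal:
  P(positive screen | ¬actual drug use) = 0.07×0.88 + 0.41×0.12
        = 0.061600 + 0.049200 = 0.110800
Keeping only the poppy-seed meal-present terms gives 0.049200, so
  P(poppy-seed meal | positive screen, ¬actual drug use) = 0.049200 / 0.110800 ≈ 0.4440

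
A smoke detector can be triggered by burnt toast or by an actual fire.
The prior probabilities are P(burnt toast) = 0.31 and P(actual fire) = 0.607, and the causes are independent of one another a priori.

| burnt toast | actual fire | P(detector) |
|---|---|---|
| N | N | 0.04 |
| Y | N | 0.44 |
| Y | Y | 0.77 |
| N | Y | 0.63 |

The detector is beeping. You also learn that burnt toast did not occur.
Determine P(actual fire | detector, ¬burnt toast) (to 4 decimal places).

P(actual fire | detector, ¬burnt toast) ≈ 0.9605

P(detector | ¬burnt toast) = 0.04×0.393 + 0.63×0.607 = 0.015720 + 0.382410 = 0.398130
Restricting to configurations with actual fire present: 0.63×0.607 = 0.382410.
Hence the posterior is 0.382410/0.398130 ≈ 0.9605.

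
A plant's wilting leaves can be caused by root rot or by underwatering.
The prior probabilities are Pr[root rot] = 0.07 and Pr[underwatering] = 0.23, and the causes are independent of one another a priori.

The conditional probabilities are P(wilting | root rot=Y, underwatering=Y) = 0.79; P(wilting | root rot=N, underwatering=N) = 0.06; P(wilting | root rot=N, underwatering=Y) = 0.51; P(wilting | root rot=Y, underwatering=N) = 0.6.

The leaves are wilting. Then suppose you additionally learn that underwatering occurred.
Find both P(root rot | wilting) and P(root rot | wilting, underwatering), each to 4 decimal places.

Weight on root rot=true, given the evidence: 0.032340 + 0.012719 = 0.045059
Denominator P(wilting): 0.06·0.93·0.77 + 0.51·0.93·0.23 + 0.6·0.07·0.77 + 0.79·0.07·0.23 = 0.197114
Posterior = 0.045059 / 0.197114 ≈ 0.2286

Now also conditioning on underwatering=true:
For the numerator, keep only root rot=true terms: 0.79×0.07 = 0.055300
Denominator P(wilting | underwatering): 0.51×0.93 + 0.79×0.07 = 0.529600
P(root rot | wilting, underwatering) = 0.055300/0.529600 ≈ 0.1044

P(root rot | wilting) ≈ 0.2286; P(root rot | wilting, underwatering) ≈ 0.1044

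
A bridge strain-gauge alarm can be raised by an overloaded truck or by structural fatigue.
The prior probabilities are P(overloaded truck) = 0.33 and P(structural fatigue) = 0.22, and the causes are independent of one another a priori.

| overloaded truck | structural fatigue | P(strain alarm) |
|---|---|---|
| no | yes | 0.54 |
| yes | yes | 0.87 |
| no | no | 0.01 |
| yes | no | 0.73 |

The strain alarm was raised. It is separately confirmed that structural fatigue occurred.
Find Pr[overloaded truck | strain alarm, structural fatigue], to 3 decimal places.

P(strain alarm | structural fatigue) = 0.54·0.67 + 0.87·0.33 = 0.361800 + 0.287100 = 0.648900
The overloaded truck-present share is 0.87·0.33 = 0.287100.
Hence the posterior is 0.287100/0.648900 ≈ 0.442.

Pr[overloaded truck | strain alarm, structural fatigue] ≈ 0.442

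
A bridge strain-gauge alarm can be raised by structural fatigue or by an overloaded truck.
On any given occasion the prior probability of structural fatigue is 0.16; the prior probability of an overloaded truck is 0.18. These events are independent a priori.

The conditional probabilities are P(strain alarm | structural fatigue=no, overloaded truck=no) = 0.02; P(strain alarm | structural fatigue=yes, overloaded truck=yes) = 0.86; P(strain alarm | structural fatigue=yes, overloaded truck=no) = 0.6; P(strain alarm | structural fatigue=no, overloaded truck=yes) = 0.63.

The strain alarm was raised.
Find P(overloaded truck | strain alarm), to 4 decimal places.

P(overloaded truck | strain alarm) ≈ 0.5648

Weight on overloaded truck=true, given the evidence: 0.095256 + 0.024768 = 0.120024
Normalizer over all consistent configurations: 0.02*0.84*0.82 + 0.63*0.84*0.18 + 0.6*0.16*0.82 + 0.86*0.16*0.18 = 0.212520
Posterior = 0.120024 / 0.212520 ≈ 0.5648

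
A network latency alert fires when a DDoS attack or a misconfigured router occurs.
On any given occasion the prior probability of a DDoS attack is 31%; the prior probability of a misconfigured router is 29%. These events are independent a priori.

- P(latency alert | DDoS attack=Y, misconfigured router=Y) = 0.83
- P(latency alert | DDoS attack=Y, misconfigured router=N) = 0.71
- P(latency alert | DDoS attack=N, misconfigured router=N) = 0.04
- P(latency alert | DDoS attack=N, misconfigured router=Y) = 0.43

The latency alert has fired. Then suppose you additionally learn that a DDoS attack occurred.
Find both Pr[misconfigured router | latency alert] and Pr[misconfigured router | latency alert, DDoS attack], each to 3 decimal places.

For the numerator, keep only misconfigured router=true terms: 0.086043 + 0.074617 = 0.160660
Denominator P(latency alert): 0.04×0.69×0.71 + 0.43×0.69×0.29 + 0.71×0.31×0.71 + 0.83×0.31×0.29 = 0.336527
Posterior = 0.160660 / 0.336527 ≈ 0.477

Now condition on the additional information:
P(latency alert | DDoS attack) = 0.71*0.71 + 0.83*0.29 = 0.504100 + 0.240700 = 0.744800
The misconfigured router-present share is 0.83*0.29 = 0.240700.
Hence the posterior is 0.240700/0.744800 ≈ 0.323.

Pr[misconfigured router | latency alert] ≈ 0.477; Pr[misconfigured router | latency alert, DDoS attack] ≈ 0.323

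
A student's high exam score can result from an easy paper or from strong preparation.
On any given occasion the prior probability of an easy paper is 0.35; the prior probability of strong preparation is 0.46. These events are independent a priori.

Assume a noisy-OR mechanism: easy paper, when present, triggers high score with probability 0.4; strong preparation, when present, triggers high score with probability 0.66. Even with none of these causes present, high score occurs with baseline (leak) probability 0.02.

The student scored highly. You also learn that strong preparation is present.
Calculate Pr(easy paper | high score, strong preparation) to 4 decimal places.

Pr(easy paper | high score, strong preparation) ≈ 0.3925

Under noisy-OR, P(high score | causes) = 1 − (1−0.02)·∏(1−qᵢ) over the active causes.
P(high score | strong preparation) = 0.6668*0.65 + 0.80008*0.35 = 0.433420 + 0.280028 = 0.713448
The easy paper-present share is 0.80008*0.35 = 0.280028.
So P(easy paper | high score, strong preparation) = 0.280028/0.713448 ≈ 0.3925.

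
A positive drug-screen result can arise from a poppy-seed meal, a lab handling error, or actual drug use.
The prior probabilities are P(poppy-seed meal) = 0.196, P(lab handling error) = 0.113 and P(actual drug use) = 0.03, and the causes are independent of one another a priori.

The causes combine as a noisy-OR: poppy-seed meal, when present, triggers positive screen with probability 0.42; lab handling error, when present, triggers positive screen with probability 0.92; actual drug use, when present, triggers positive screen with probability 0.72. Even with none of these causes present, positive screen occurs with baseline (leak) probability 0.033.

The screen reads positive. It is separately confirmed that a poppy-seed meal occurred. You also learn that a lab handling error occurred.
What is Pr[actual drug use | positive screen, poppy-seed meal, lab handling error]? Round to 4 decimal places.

Pr[actual drug use | positive screen, poppy-seed meal, lab handling error] ≈ 0.0310

Under noisy-OR, P(positive screen | causes) = 1 − (1−0.033)·∏(1−qᵢ) over the active causes.
By total probability over both values of actual drug use:
  P(positive screen | poppy-seed meal, lab handling error) = 0.955131×0.97 + 0.987437×0.03
        = 0.926477 + 0.029623 = 0.956100
Keeping only the actual drug use-present terms gives 0.029623, so
  P(actual drug use | positive screen, poppy-seed meal, lab handling error) = 0.029623 / 0.956100 ≈ 0.0310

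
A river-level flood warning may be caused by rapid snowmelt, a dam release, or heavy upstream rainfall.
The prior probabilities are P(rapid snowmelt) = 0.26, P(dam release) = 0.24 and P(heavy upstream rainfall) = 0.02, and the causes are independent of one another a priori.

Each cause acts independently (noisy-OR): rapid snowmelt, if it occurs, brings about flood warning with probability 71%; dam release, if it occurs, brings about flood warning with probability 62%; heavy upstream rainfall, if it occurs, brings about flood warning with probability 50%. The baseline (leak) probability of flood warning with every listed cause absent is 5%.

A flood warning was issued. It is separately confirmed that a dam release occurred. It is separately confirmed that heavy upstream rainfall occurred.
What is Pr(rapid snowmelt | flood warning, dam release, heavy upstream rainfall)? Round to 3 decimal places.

Under noisy-OR, P(flood warning | causes) = 1 − (1−0.05)·∏(1−qᵢ) over the active causes.
Weight on rapid snowmelt=true, given the evidence: 0.947655*0.26 = 0.246390
The normalizing constant is 0.8195*0.74 + 0.947655*0.26 = 0.852820
Posterior = 0.246390 / 0.852820 ≈ 0.289

Pr(rapid snowmelt | flood warning, dam release, heavy upstream rainfall) ≈ 0.289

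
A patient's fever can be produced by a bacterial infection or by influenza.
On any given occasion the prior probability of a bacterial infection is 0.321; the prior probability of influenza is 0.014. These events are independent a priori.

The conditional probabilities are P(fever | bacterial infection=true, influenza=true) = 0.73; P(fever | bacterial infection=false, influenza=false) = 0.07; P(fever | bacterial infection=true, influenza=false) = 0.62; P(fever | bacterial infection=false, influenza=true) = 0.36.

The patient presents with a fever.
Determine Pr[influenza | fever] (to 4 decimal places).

Pr[influenza | fever] ≈ 0.0268

Numerator (weight on configurations with influenza): 0.003422 + 0.003281 = 0.006703
Denominator P(fever): 0.07·0.679·0.986 + 0.36·0.679·0.014 + 0.62·0.321·0.986 + 0.73·0.321·0.014 = 0.249802
Posterior = 0.006703 / 0.249802 ≈ 0.0268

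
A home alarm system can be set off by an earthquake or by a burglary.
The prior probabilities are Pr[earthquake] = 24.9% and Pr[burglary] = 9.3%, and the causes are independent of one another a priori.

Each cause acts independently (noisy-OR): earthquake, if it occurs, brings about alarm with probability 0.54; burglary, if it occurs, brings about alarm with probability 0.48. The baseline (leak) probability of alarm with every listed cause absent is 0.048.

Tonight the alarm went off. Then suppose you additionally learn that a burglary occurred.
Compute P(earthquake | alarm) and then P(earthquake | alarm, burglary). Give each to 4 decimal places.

Under noisy-OR, P(alarm | causes) = 1 − (1−0.048)·∏(1−qᵢ) over the active causes.
Sum P(alarm|·) weighted by the priors over the 4 (earthquake, burglary) configurations:
  P(alarm) = 0.048*0.751*0.907 + 0.50496*0.751*0.093 + 0.56208*0.249*0.907 + 0.772282*0.249*0.093
        = 0.032696 + 0.035268 + 0.126942 + 0.017884 = 0.212790
The terms with earthquake present sum to 0.144826, so
  P(earthquake | alarm) = 0.144826 / 0.212790 ≈ 0.6806

Now condition on the additional information:
P(alarm | burglary) = 0.50496*0.751 + 0.772282*0.249 = 0.379225 + 0.192298 = 0.571523
The earthquake-present share is 0.772282*0.249 = 0.192298.
So P(earthquake | alarm, burglary) = 0.192298/0.571523 ≈ 0.3365.

P(earthquake | alarm) ≈ 0.6806; P(earthquake | alarm, burglary) ≈ 0.3365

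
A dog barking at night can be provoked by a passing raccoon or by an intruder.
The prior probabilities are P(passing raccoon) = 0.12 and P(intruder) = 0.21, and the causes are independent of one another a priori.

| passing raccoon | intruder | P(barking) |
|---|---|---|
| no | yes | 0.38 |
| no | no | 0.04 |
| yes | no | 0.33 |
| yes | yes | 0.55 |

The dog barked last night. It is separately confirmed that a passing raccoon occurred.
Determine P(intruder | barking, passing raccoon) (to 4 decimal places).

P(intruder | barking, passing raccoon) ≈ 0.3070

P(barking | passing raccoon) = 0.33*0.79 + 0.55*0.21 = 0.260700 + 0.115500 = 0.376200
Restricting to configurations with intruder present: 0.55*0.21 = 0.115500.
P(intruder | barking, passing raccoon) = 0.115500 / 0.376200 ≈ 0.3070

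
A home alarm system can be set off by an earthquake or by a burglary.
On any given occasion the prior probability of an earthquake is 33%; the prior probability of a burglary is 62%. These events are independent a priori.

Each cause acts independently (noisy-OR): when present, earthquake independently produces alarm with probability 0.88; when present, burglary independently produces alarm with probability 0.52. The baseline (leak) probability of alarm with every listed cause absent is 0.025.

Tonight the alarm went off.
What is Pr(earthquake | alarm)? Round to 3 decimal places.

Under noisy-OR, P(alarm | causes) = 1 − (1−0.025)·∏(1−qᵢ) over the active causes.
By total probability over the 4 (earthquake, burglary) configurations:
  P(alarm) = 0.025·0.67·0.38 + 0.532·0.67·0.62 + 0.883·0.33·0.38 + 0.94384·0.33·0.62
        = 0.006365 + 0.220993 + 0.110728 + 0.193110 = 0.531196
Configurations with earthquake contribute 0.303838, so
  P(earthquake | alarm) = 0.303838 / 0.531196 ≈ 0.572

Pr(earthquake | alarm) ≈ 0.572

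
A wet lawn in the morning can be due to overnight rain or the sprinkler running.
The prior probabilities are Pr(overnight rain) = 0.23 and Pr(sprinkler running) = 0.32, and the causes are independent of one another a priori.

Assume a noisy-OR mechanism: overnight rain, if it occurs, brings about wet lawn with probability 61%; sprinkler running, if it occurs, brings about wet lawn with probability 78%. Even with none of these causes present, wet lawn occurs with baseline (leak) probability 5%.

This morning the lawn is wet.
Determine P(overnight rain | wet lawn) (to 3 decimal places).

P(overnight rain | wet lawn) ≈ 0.429

Under noisy-OR, P(wet lawn | causes) = 1 − (1−0.05)·∏(1−qᵢ) over the active causes.
By total probability over the 4 (overnight rain, sprinkler running) configurations:
  P(wet lawn) = 0.05·0.77·0.68 + 0.791·0.77·0.32 + 0.6295·0.23·0.68 + 0.91849·0.23·0.32
        = 0.026180 + 0.194902 + 0.098454 + 0.067601 = 0.387137
The terms with overnight rain present sum to 0.166055, so
  P(overnight rain | wet lawn) = 0.166055 / 0.387137 ≈ 0.429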